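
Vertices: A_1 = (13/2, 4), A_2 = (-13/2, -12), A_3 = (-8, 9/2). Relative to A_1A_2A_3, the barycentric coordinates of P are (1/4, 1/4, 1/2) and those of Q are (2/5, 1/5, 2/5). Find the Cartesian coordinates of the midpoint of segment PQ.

(-59/20, 5/8)

Barycentric coordinates of the midpoint are the average: (13/40, 9/40, 9/20).
Converting: (13/40)·A_1 + (9/40)·A_2 + (9/20)·A_3 = (-59/20, 5/8).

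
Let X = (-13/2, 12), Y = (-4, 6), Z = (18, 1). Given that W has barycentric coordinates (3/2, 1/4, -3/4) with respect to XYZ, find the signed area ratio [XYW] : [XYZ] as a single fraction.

The signed ratio [XYW]/[XYZ] equals the barycentric coordinate of W at vertex Z, which is -3/4.

-3/4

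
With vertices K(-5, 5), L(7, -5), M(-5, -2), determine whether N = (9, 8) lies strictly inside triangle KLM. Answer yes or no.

Barycentric coordinates of N: (27/14, 7/6, -44/21).
The three coordinates are positive, positive, negative; a point is interior exactly when all three are positive.

no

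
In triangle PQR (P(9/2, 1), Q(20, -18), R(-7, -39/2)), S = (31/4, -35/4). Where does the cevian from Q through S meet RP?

(13/8, -33/8)

Barycentric coordinates of S with respect to PQR: (1/2, 1/3, 1/6).
On side RP the Q-coordinate is zero; dropping S's Q-weight 1/3 and renormalizing the remaining 1/6 : 1/2 gives weights 1/4, 3/4 on R, P.
T = (1/4)·(-7, -39/2) + (3/4)·(9/2, 1) = (13/8, -33/8).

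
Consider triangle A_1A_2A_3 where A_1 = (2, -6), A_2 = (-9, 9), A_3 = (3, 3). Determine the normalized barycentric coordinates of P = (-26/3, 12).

(-1/3, 1, 1/3)

Signed area of the reference triangle: [A_1A_2A_3] = ½·(2·(9−3) + (-9)·(3−(-6)) + 3·(-6−9)) = ½·(12 − 81 − 45) = -57.
[PA_2A_3] = ½·((-26/3)·(9−3) + (-9)·(3−12) + 3·(12−9)) = ½·(-52 + 81 + 9) = 19, so the A_1-coordinate is 19/(-57) = -1/3.
[A_1PA_3] = ½·(2·(12−3) + (-26/3)·(3−(-6)) + 3·(-6−12)) = ½·(18 − 78 − 54) = -57, so the A_2-coordinate is 1.
[A_1A_2P] = ½·(2·(9−12) + (-9)·(12−(-6)) + (-26/3)·(-6−9)) = ½·(-6 − 162 + 130) = -19, so the A_3-coordinate is 1/3.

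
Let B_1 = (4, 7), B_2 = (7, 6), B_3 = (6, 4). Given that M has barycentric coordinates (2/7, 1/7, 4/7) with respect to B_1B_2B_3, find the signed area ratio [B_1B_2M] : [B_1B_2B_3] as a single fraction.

4/7

The signed ratio [B_1B_2M]/[B_1B_2B_3] equals the barycentric coordinate of M at vertex B_3, which is 4/7.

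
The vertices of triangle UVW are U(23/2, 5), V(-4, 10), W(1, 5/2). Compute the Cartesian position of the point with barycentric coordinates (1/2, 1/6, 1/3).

P = (1/2)·U + (1/6)·V + (1/3)·W.
x-coordinate: (1/2)·(23/2) + (1/6)·(-4) + (1/3)·1 = 65/12.
y-coordinate: (1/2)·5 + (1/6)·10 + (1/3)·(5/2) = 5.

(65/12, 5)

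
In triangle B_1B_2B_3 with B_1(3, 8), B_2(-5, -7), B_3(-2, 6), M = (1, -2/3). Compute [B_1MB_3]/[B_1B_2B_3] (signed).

[B_1B_2B_3] = ½·(3·(-7−6) + (-5)·(6−8) + (-2)·(8−(-7))) = ½·(-39 + 10 − 30) = -59/2.
[B_1MB_3] = ½·(3·(-2/3−6) + 1·(6−8) + (-2)·(8−(-2/3))) = ½·(-20 − 2 − 52/3) = -59/3, so the ratio is (-59/3)/(-59/2) = 2/3.

2/3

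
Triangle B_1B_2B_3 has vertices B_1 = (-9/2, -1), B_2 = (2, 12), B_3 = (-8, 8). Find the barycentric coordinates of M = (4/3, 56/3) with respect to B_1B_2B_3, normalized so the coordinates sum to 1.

Signed area of the reference triangle: [B_1B_2B_3] = ½·((-9/2)·(12−8) + 2·(8−(-1)) + (-8)·(-1−12)) = ½·(-18 + 18 + 104) = 52.
[MB_2B_3] = ½·((4/3)·(12−8) + 2·(8−(56/3)) + (-8)·(56/3−12)) = ½·(16/3 − 64/3 − 160/3) = -104/3, so the B_1-coordinate is (-104/3)/52 = -2/3.
[B_1MB_3] = ½·((-9/2)·(56/3−8) + (4/3)·(8−(-1)) + (-8)·(-1−(56/3))) = ½·(-48 + 12 + 472/3) = 182/3, so the B_2-coordinate is 7/6.
[B_1B_2M] = ½·((-9/2)·(12−(56/3)) + 2·(56/3−(-1)) + (4/3)·(-1−12)) = ½·(30 + 118/3 − 52/3) = 26, so the B_3-coordinate is 1/2.

(-2/3, 7/6, 1/2)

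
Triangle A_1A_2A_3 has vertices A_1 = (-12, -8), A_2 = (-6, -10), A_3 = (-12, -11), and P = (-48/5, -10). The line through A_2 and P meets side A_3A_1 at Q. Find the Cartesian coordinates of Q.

(-12, -10)

Barycentric coordinates of P with respect to A_1A_2A_3: (1/5, 2/5, 2/5).
On side A_3A_1 the A_2-coordinate is zero; dropping P's A_2-weight 2/5 and renormalizing the remaining 2/5 : 1/5 gives weights 2/3, 1/3 on A_3, A_1.
Q = (2/3)·(-12, -11) + (1/3)·(-12, -8) = (-12, -10).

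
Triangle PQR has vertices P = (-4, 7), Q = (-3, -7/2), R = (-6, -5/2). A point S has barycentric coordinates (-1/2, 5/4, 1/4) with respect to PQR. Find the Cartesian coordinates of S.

S = (-1/2)·P + (5/4)·Q + (1/4)·R.
x-coordinate: (-1/2)·(-4) + (5/4)·(-3) + (1/4)·(-6) = -13/4.
y-coordinate: (-1/2)·7 + (5/4)·(-7/2) + (1/4)·(-5/2) = -17/2.

(-13/4, -17/2)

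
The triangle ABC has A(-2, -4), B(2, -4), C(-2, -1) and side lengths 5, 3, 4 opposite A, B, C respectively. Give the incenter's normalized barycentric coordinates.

(5/12, 1/4, 1/3)

The incenter has barycentric coordinates proportional to the opposite side lengths: (5 : 3 : 4).
Normalizing by 5+3+4 = 12 gives (5/12, 1/4, 1/3).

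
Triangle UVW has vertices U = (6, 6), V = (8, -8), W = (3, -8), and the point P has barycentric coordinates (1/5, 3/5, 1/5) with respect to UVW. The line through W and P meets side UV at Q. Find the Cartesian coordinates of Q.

Line WP meets UV where the W-coordinate vanishes; zeroing P's W-weight and renormalizing leaves U, V-weights 1/5 : 3/5 → (1/4, 3/4).
So Q = (1/4)·U + (3/4)·V = (15/2, -9/2).

(15/2, -9/2)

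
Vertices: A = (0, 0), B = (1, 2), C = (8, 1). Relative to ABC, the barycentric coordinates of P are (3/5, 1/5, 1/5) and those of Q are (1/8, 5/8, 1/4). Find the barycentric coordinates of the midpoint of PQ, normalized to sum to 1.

(29/80, 33/80, 9/40)

Since both coordinate triples sum to 1, the midpoint's barycentrics are the componentwise average.
(3/5+1/8)/2 = 29/80; similarly 33/80 and 9/40.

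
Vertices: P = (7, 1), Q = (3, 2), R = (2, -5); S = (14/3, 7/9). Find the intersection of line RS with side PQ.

(5, 3/2)

Barycentric coordinates of S with respect to PQR: (4/9, 4/9, 1/9).
On side PQ the R-coordinate is zero; dropping S's R-weight 1/9 and renormalizing the remaining 4/9 : 4/9 gives weights 1/2, 1/2 on P, Q.
T = (1/2)·(7, 1) + (1/2)·(3, 2) = (5, 3/2).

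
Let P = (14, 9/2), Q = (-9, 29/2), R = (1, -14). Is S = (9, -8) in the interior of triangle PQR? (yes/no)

no

Barycentric coordinates of S: (576/1111, -140/1111, 675/1111).
The three coordinates are positive, negative, positive; a point is interior exactly when all three are positive.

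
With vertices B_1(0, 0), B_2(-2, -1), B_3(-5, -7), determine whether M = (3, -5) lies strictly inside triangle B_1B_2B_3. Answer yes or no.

Barycentric coordinates of M: (14/3, -46/9, 13/9).
The three coordinates are positive, negative, positive; a point is interior exactly when all three are positive.

no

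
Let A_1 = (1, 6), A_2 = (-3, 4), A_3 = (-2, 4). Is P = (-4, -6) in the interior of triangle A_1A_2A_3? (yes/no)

no

Barycentric coordinates of P: (-5, -13, 19).
The three coordinates are negative, negative, positive; a point is interior exactly when all three are positive.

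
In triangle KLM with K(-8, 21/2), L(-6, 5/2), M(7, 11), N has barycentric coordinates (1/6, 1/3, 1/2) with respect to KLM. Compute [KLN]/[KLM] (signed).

1/2

The signed ratio [KLN]/[KLM] equals the barycentric coordinate of N at vertex M, which is 1/2.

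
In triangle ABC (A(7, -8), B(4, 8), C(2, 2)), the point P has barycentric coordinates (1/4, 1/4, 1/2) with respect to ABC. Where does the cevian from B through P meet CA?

(11/3, -4/3)

Line BP meets CA where the B-coordinate vanishes; zeroing P's B-weight and renormalizing leaves C, A-weights 1/2 : 1/4 → (2/3, 1/3).
So Q = (2/3)·C + (1/3)·A = (11/3, -4/3).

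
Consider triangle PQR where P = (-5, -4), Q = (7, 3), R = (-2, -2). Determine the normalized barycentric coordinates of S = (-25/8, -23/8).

(3/4, 1/8, 1/8)

Signed area of the reference triangle: [PQR] = ½·((-5)·(3−(-2)) + 7·(-2−(-4)) + (-2)·(-4−3)) = ½·(-25 + 14 + 14) = 3/2.
[SQR] = ½·((-25/8)·(3−(-2)) + 7·(-2−(-23/8)) + (-2)·(-23/8−3)) = ½·(-125/8 + 49/8 + 47/4) = 9/8, so the P-coordinate is (9/8)/(3/2) = 3/4.
[PSR] = ½·((-5)·(-23/8−(-2)) + (-25/8)·(-2−(-4)) + (-2)·(-4−(-23/8))) = ½·(35/8 − 25/4 + 9/4) = 3/16, so the Q-coordinate is 1/8.
[PQS] = ½·((-5)·(3−(-23/8)) + 7·(-23/8−(-4)) + (-25/8)·(-4−3)) = ½·(-235/8 + 63/8 + 175/8) = 3/16, so the R-coordinate is 1/8.
Check: 3/4 + 1/8 + 1/8 = 1.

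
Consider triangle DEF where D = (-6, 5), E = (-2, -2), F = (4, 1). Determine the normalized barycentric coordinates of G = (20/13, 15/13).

Signed area of the reference triangle: [DEF] = ½·((-6)·(-2−1) + (-2)·(1−5) + 4·(5−(-2))) = ½·(18 + 8 + 28) = 27.
[GEF] = ½·((20/13)·(-2−1) + (-2)·(1−(15/13)) + 4·(15/13−(-2))) = ½·(-60/13 + 4/13 + 164/13) = 54/13, so the D-coordinate is (54/13)/27 = 2/13.
[DGF] = ½·((-6)·(15/13−1) + (20/13)·(1−5) + 4·(5−(15/13))) = ½·(-12/13 − 80/13 + 200/13) = 54/13, so the E-coordinate is 2/13.
[DEG] = ½·((-6)·(-2−(15/13)) + (-2)·(15/13−5) + (20/13)·(5−(-2))) = ½·(246/13 + 100/13 + 140/13) = 243/13, so the F-coordinate is 9/13.

(2/13, 2/13, 9/13)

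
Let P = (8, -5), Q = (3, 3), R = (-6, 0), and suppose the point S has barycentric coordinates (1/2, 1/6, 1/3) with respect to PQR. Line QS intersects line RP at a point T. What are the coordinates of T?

(12/5, -3)

Line QS meets RP where the Q-coordinate vanishes; zeroing S's Q-weight and renormalizing leaves R, P-weights 1/3 : 1/2 → (2/5, 3/5).
So T = (2/5)·R + (3/5)·P = (12/5, -3).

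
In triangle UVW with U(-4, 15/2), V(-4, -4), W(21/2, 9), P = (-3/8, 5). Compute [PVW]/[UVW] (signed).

[UVW] = ½·((-4)·(-4−9) + (-4)·(9−(15/2)) + (21/2)·(15/2−(-4))) = ½·(52 − 6 + 483/4) = 667/8.
[PVW] = ½·((-3/8)·(-4−9) + (-4)·(9−5) + (21/2)·(5−(-4))) = ½·(39/8 − 16 + 189/2) = 667/16, so the ratio is (667/16)/(667/8) = 1/2.

1/2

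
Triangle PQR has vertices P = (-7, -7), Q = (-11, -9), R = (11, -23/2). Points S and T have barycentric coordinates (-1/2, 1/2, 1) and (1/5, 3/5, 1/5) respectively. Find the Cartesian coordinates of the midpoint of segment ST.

(8/5, -54/5)

Barycentric coordinates of the midpoint are the average: (-3/20, 11/20, 3/5).
Converting: (-3/20)·P + (11/20)·Q + (3/5)·R = (8/5, -54/5).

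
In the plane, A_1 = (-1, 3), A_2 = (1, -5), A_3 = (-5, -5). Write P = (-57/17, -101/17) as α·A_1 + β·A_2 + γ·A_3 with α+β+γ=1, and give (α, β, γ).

(-2/17, 6/17, 13/17)

Signed area of the reference triangle: [A_1A_2A_3] = ½·((-1)·(-5−(-5)) + 1·(-5−3) + (-5)·(3−(-5))) = ½·(0 − 8 − 40) = -24.
[PA_2A_3] = ½·((-57/17)·(-5−(-5)) + 1·(-5−(-101/17)) + (-5)·(-101/17−(-5))) = ½·(0 + 16/17 + 80/17) = 48/17, so the A_1-coordinate is (48/17)/(-24) = -2/17.
[A_1PA_3] = ½·((-1)·(-101/17−(-5)) + (-57/17)·(-5−3) + (-5)·(3−(-101/17))) = ½·(16/17 + 456/17 − 760/17) = -144/17, so the A_2-coordinate is 6/17.
[A_1A_2P] = ½·((-1)·(-5−(-101/17)) + 1·(-101/17−3) + (-57/17)·(3−(-5))) = ½·(-16/17 − 152/17 − 456/17) = -312/17, so the A_3-coordinate is 13/17.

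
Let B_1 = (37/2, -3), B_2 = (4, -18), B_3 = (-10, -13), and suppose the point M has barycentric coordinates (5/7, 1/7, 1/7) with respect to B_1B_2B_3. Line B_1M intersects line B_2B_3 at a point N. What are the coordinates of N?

(-3, -31/2)

Line B_1M meets B_2B_3 where the B_1-coordinate vanishes; zeroing M's B_1-weight and renormalizing leaves B_2, B_3-weights 1/7 : 1/7 → (1/2, 1/2).
So N = (1/2)·B_2 + (1/2)·B_3 = (-3, -31/2).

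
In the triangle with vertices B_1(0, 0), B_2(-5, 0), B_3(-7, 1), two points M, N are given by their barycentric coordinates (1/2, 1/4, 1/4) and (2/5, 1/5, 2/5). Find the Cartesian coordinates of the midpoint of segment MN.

(-17/5, 13/40)

Barycentric coordinates of the midpoint are the average: (9/20, 9/40, 13/40).
Converting: (9/20)·B_1 + (9/40)·B_2 + (13/40)·B_3 = (-17/5, 13/40).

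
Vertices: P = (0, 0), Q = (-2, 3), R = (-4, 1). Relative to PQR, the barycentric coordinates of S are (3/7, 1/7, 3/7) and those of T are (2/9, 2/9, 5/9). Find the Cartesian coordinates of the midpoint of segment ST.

Barycentric coordinates of the midpoint are the average: (41/126, 23/126, 31/63).
Converting: (41/126)·P + (23/126)·Q + (31/63)·R = (-7/3, 131/126).

(-7/3, 131/126)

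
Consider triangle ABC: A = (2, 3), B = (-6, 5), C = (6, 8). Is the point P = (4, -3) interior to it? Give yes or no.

no

Barycentric coordinates of P: (21/8, -17/24, -11/12).
The three coordinates are positive, negative, negative; a point is interior exactly when all three are positive.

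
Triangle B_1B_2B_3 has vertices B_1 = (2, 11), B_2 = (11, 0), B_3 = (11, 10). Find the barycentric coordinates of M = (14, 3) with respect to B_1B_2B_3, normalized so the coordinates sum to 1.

Signed area of the reference triangle: [B_1B_2B_3] = ½·(2·(0−10) + 11·(10−11) + 11·(11−0)) = ½·(-20 − 11 + 121) = 45.
[MB_2B_3] = ½·(14·(0−10) + 11·(10−3) + 11·(3−0)) = ½·(-140 + 77 + 33) = -15, so the B_1-coordinate is (-15)/45 = -1/3.
[B_1MB_3] = ½·(2·(3−10) + 14·(10−11) + 11·(11−3)) = ½·(-14 − 14 + 88) = 30, so the B_2-coordinate is 2/3.
[B_1B_2M] = ½·(2·(0−3) + 11·(3−11) + 14·(11−0)) = ½·(-6 − 88 + 154) = 30, so the B_3-coordinate is 2/3.
Check: -1/3 + 2/3 + 2/3 = 1.

(-1/3, 2/3, 2/3)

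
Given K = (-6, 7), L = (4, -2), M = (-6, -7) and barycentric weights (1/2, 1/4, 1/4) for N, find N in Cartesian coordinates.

(-7/2, 5/4)

N = (1/2)·K + (1/4)·L + (1/4)·M.
x-coordinate: (1/2)·(-6) + (1/4)·4 + (1/4)·(-6) = -7/2.
y-coordinate: (1/2)·7 + (1/4)·(-2) + (1/4)·(-7) = 5/4.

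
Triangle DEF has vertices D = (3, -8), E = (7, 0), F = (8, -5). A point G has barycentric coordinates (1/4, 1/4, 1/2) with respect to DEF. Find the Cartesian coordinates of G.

(13/2, -9/2)

G = (1/4)·D + (1/4)·E + (1/2)·F.
x-coordinate: (1/4)·3 + (1/4)·7 + (1/2)·8 = 13/2.
y-coordinate: (1/4)·(-8) + (1/4)·0 + (1/2)·(-5) = -9/2.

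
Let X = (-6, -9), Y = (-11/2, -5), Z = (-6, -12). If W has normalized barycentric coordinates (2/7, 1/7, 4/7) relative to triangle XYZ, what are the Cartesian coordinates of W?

W = (2/7)·X + (1/7)·Y + (4/7)·Z.
x-coordinate: (2/7)·(-6) + (1/7)·(-11/2) + (4/7)·(-6) = -83/14.
y-coordinate: (2/7)·(-9) + (1/7)·(-5) + (4/7)·(-12) = -71/7.

(-83/14, -71/7)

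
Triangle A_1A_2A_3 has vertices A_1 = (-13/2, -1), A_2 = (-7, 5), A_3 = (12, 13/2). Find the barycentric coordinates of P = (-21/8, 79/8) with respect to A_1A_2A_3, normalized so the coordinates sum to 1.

(-3/4, 3/2, 1/4)

Signed area of the reference triangle: [A_1A_2A_3] = ½·((-13/2)·(5−(13/2)) + (-7)·(13/2−(-1)) + 12·(-1−5)) = ½·(39/4 − 105/2 − 72) = -459/8.
[PA_2A_3] = ½·((-21/8)·(5−(13/2)) + (-7)·(13/2−(79/8)) + 12·(79/8−5)) = ½·(63/16 + 189/8 + 117/2) = 1377/32, so the A_1-coordinate is (1377/32)/(-459/8) = -3/4.
[A_1PA_3] = ½·((-13/2)·(79/8−(13/2)) + (-21/8)·(13/2−(-1)) + 12·(-1−(79/8))) = ½·(-351/16 − 315/16 − 261/2) = -1377/16, so the A_2-coordinate is 3/2.
[A_1A_2P] = ½·((-13/2)·(5−(79/8)) + (-7)·(79/8−(-1)) + (-21/8)·(-1−5)) = ½·(507/16 − 609/8 + 63/4) = -459/32, so the A_3-coordinate is 1/4.
Check: -3/4 + 3/2 + 1/4 = 1.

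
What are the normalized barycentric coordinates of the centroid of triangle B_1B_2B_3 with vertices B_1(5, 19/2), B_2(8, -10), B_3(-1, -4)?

The centroid is the average of the vertices, so each weight is 1/3.

(1/3, 1/3, 1/3)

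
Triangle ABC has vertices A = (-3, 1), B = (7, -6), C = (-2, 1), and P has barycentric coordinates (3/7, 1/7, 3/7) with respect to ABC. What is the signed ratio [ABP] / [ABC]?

3/7

The signed ratio [ABP]/[ABC] equals the barycentric coordinate of P at vertex C, which is 3/7.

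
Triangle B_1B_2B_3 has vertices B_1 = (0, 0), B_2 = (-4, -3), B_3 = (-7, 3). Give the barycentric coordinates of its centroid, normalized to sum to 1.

The centroid is the average of the vertices, so each weight is 1/3.

(1/3, 1/3, 1/3)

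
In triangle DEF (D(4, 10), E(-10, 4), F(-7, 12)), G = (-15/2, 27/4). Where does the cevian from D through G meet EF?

Barycentric coordinates of G with respect to DEF: (1/8, 5/8, 1/4).
On side EF the D-coordinate is zero; dropping G's D-weight 1/8 and renormalizing the remaining 5/8 : 1/4 gives weights 5/7, 2/7 on E, F.
H = (5/7)·(-10, 4) + (2/7)·(-7, 12) = (-64/7, 44/7).

(-64/7, 44/7)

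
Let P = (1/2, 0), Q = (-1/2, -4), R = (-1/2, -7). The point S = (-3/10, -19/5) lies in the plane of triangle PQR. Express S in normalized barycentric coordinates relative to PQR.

(1/5, 3/5, 1/5)

Signed area of the reference triangle: [PQR] = ½·((1/2)·(-4−(-7)) + (-1/2)·(-7−0) + (-1/2)·(0−(-4))) = ½·(3/2 + 7/2 − 2) = 3/2.
[SQR] = ½·((-3/10)·(-4−(-7)) + (-1/2)·(-7−(-19/5)) + (-1/2)·(-19/5−(-4))) = ½·(-9/10 + 8/5 − 1/10) = 3/10, so the P-coordinate is (3/10)/(3/2) = 1/5.
[PSR] = ½·((1/2)·(-19/5−(-7)) + (-3/10)·(-7−0) + (-1/2)·(0−(-19/5))) = ½·(8/5 + 21/10 − 19/10) = 9/10, so the Q-coordinate is 3/5.
[PQS] = ½·((1/2)·(-4−(-19/5)) + (-1/2)·(-19/5−0) + (-3/10)·(0−(-4))) = ½·(-1/10 + 19/10 − 6/5) = 3/10, so the R-coordinate is 1/5.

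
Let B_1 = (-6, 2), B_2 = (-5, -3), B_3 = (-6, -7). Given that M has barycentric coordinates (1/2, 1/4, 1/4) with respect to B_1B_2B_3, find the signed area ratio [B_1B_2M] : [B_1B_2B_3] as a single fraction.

The signed ratio [B_1B_2M]/[B_1B_2B_3] equals the barycentric coordinate of M at vertex B_3, which is 1/4.

1/4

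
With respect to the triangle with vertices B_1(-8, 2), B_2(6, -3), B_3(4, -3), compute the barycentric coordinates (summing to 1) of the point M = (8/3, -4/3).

(1/3, 4/3, -2/3)

Signed area of the reference triangle: [B_1B_2B_3] = ½·((-8)·(-3−(-3)) + 6·(-3−2) + 4·(2−(-3))) = ½·(0 − 30 + 20) = -5.
[MB_2B_3] = ½·((8/3)·(-3−(-3)) + 6·(-3−(-4/3)) + 4·(-4/3−(-3))) = ½·(0 − 10 + 20/3) = -5/3, so the B_1-coordinate is (-5/3)/(-5) = 1/3.
[B_1MB_3] = ½·((-8)·(-4/3−(-3)) + (8/3)·(-3−2) + 4·(2−(-4/3))) = ½·(-40/3 − 40/3 + 40/3) = -20/3, so the B_2-coordinate is 4/3.
[B_1B_2M] = ½·((-8)·(-3−(-4/3)) + 6·(-4/3−2) + (8/3)·(2−(-3))) = ½·(40/3 − 20 + 40/3) = 10/3, so the B_3-coordinate is -2/3.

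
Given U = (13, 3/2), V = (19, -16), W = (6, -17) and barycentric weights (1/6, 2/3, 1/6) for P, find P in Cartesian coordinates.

P = (1/6)·U + (2/3)·V + (1/6)·W.
x-coordinate: (1/6)·13 + (2/3)·19 + (1/6)·6 = 95/6.
y-coordinate: (1/6)·(3/2) + (2/3)·(-16) + (1/6)·(-17) = -53/4.

(95/6, -53/4)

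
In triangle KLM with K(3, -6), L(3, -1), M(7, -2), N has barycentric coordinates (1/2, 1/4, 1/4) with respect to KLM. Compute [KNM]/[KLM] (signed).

1/4

The signed ratio [KNM]/[KLM] equals the barycentric coordinate of N at vertex L, which is 1/4.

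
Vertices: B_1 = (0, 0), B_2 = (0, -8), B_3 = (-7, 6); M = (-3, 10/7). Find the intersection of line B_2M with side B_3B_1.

Barycentric coordinates of M with respect to B_1B_2B_3: (3/7, 1/7, 3/7).
On side B_3B_1 the B_2-coordinate is zero; dropping M's B_2-weight 1/7 and renormalizing the remaining 3/7 : 3/7 gives weights 1/2, 1/2 on B_3, B_1.
N = (1/2)·(-7, 6) + (1/2)·(0, 0) = (-7/2, 3).

(-7/2, 3)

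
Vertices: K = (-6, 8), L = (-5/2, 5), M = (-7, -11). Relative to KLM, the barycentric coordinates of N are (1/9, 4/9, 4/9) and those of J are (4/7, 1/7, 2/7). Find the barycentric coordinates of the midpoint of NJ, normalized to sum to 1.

(43/126, 37/126, 23/63)

Since both coordinate triples sum to 1, the midpoint's barycentrics are the componentwise average.
(1/9+4/7)/2 = 43/126; similarly 37/126 and 23/63.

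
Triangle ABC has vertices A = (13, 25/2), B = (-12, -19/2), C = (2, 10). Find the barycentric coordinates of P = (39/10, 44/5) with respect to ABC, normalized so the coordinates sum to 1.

Signed area of the reference triangle: [ABC] = ½·(13·(-19/2−10) + (-12)·(10−(25/2)) + 2·(25/2−(-19/2))) = ½·(-507/2 + 30 + 44) = -359/4.
[PBC] = ½·((39/10)·(-19/2−10) + (-12)·(10−(44/5)) + 2·(44/5−(-19/2))) = ½·(-1521/20 − 72/5 + 183/5) = -1077/40, so the A-coordinate is (-1077/40)/(-359/4) = 3/10.
[APC] = ½·(13·(44/5−10) + (39/10)·(10−(25/2)) + 2·(25/2−(44/5))) = ½·(-78/5 − 39/4 + 37/5) = -359/40, so the B-coordinate is 1/10.
[ABP] = ½·(13·(-19/2−(44/5)) + (-12)·(44/5−(25/2)) + (39/10)·(25/2−(-19/2))) = ½·(-2379/10 + 222/5 + 429/5) = -1077/20, so the C-coordinate is 3/5.
Check: 3/10 + 1/10 + 3/5 = 1.

(3/10, 1/10, 3/5)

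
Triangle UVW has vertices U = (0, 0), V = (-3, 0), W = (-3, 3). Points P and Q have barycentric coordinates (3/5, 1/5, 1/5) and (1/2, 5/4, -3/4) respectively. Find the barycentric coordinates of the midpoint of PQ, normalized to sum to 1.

(11/20, 29/40, -11/40)

Since both coordinate triples sum to 1, the midpoint's barycentrics are the componentwise average.
(3/5+1/2)/2 = 11/20; similarly 29/40 and -11/40.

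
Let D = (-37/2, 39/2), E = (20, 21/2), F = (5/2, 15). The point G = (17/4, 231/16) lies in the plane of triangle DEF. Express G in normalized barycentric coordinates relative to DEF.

Signed area of the reference triangle: [DEF] = ½·((-37/2)·(21/2−15) + 20·(15−(39/2)) + (5/2)·(39/2−(21/2))) = ½·(333/4 − 90 + 45/2) = 63/8.
[GEF] = ½·((17/4)·(21/2−15) + 20·(15−(231/16)) + (5/2)·(231/16−(21/2))) = ½·(-153/8 + 45/4 + 315/32) = 63/64, so the D-coordinate is (63/64)/(63/8) = 1/8.
[DGF] = ½·((-37/2)·(231/16−15) + (17/4)·(15−(39/2)) + (5/2)·(39/2−(231/16))) = ½·(333/32 − 153/8 + 405/32) = 63/32, so the E-coordinate is 1/4.
[DEG] = ½·((-37/2)·(21/2−(231/16)) + 20·(231/16−(39/2)) + (17/4)·(39/2−(21/2))) = ½·(2331/32 − 405/4 + 153/4) = 315/64, so the F-coordinate is 5/8.
Check: 1/8 + 1/4 + 5/8 = 1.

(1/8, 1/4, 5/8)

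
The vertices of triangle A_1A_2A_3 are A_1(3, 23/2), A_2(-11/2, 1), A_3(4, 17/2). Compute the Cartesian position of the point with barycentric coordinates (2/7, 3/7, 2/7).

(-5/14, 43/7)

P = (2/7)·A_1 + (3/7)·A_2 + (2/7)·A_3.
x-coordinate: (2/7)·3 + (3/7)·(-11/2) + (2/7)·4 = -5/14.
y-coordinate: (2/7)·(23/2) + (3/7)·1 + (2/7)·(17/2) = 43/7.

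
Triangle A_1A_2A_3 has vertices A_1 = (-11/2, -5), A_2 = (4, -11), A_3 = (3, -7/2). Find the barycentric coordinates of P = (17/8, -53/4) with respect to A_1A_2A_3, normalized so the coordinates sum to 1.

(1/4, 5/4, -1/2)

Signed area of the reference triangle: [A_1A_2A_3] = ½·((-11/2)·(-11−(-7/2)) + 4·(-7/2−(-5)) + 3·(-5−(-11))) = ½·(165/4 + 6 + 18) = 261/8.
[PA_2A_3] = ½·((17/8)·(-11−(-7/2)) + 4·(-7/2−(-53/4)) + 3·(-53/4−(-11))) = ½·(-255/16 + 39 − 27/4) = 261/32, so the A_1-coordinate is (261/32)/(261/8) = 1/4.
[A_1PA_3] = ½·((-11/2)·(-53/4−(-7/2)) + (17/8)·(-7/2−(-5)) + 3·(-5−(-53/4))) = ½·(429/8 + 51/16 + 99/4) = 1305/32, so the A_2-coordinate is 5/4.
[A_1A_2P] = ½·((-11/2)·(-11−(-53/4)) + 4·(-53/4−(-5)) + (17/8)·(-5−(-11))) = ½·(-99/8 − 33 + 51/4) = -261/16, so the A_3-coordinate is -1/2.
Check: 1/4 + 5/4 − 1/2 = 1.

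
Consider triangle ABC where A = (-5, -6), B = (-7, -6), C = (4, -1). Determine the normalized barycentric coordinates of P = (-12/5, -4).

(1/10, 1/2, 2/5)

Signed area of the reference triangle: [ABC] = ½·((-5)·(-6−(-1)) + (-7)·(-1−(-6)) + 4·(-6−(-6))) = ½·(25 − 35 + 0) = -5.
[PBC] = ½·((-12/5)·(-6−(-1)) + (-7)·(-1−(-4)) + 4·(-4−(-6))) = ½·(12 − 21 + 8) = -1/2, so the A-coordinate is (-1/2)/(-5) = 1/10.
[APC] = ½·((-5)·(-4−(-1)) + (-12/5)·(-1−(-6)) + 4·(-6−(-4))) = ½·(15 − 12 − 8) = -5/2, so the B-coordinate is 1/2.
[ABP] = ½·((-5)·(-6−(-4)) + (-7)·(-4−(-6)) + (-12/5)·(-6−(-6))) = ½·(10 − 14 + 0) = -2, so the C-coordinate is 2/5.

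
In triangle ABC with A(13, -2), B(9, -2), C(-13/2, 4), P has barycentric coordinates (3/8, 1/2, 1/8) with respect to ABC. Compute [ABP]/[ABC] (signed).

1/8

The signed ratio [ABP]/[ABC] equals the barycentric coordinate of P at vertex C, which is 1/8.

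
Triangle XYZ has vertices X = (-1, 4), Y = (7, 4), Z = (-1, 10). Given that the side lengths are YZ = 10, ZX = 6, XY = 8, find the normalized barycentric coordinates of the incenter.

(5/12, 1/4, 1/3)

The incenter has barycentric coordinates proportional to the opposite side lengths: (10 : 6 : 8).
Normalizing by 10+6+8 = 24 gives (5/12, 1/4, 1/3).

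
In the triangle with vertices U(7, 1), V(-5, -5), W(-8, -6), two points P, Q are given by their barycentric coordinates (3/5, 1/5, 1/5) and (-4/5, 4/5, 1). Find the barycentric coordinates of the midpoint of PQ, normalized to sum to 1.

(-1/10, 1/2, 3/5)

Since both coordinate triples sum to 1, the midpoint's barycentrics are the componentwise average.
(3/5+-4/5)/2 = -1/10; similarly 1/2 and 3/5.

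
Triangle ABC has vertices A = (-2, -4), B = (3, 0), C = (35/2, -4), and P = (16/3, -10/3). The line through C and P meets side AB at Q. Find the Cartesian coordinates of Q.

Barycentric coordinates of P with respect to ABC: (1/2, 1/6, 1/3).
On side AB the C-coordinate is zero; dropping P's C-weight 1/3 and renormalizing the remaining 1/2 : 1/6 gives weights 3/4, 1/4 on A, B.
Q = (3/4)·(-2, -4) + (1/4)·(3, 0) = (-3/4, -3).

(-3/4, -3)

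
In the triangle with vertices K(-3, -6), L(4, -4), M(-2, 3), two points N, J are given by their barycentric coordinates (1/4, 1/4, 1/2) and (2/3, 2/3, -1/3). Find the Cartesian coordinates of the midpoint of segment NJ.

(7/24, -13/3)

Barycentric coordinates of the midpoint are the average: (11/24, 11/24, 1/12).
Converting: (11/24)·K + (11/24)·L + (1/12)·M = (7/24, -13/3).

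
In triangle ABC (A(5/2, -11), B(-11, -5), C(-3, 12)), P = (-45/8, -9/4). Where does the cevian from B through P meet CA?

(-1/4, 1/2)

Barycentric coordinates of P with respect to ABC: (1/4, 1/2, 1/4).
On side CA the B-coordinate is zero; dropping P's B-weight 1/2 and renormalizing the remaining 1/4 : 1/4 gives weights 1/2, 1/2 on C, A.
Q = (1/2)·(-3, 12) + (1/2)·(5/2, -11) = (-1/4, 1/2).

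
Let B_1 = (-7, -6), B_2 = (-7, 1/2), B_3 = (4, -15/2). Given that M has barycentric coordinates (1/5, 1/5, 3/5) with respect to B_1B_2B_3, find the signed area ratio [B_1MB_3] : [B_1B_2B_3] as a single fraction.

The signed ratio [B_1MB_3]/[B_1B_2B_3] equals the barycentric coordinate of M at vertex B_2, which is 1/5.

1/5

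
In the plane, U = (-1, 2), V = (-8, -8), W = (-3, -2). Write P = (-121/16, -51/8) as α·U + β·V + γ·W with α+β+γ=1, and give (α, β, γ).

Signed area of the reference triangle: [UVW] = ½·((-1)·(-8−(-2)) + (-8)·(-2−2) + (-3)·(2−(-8))) = ½·(6 + 32 − 30) = 4.
[PVW] = ½·((-121/16)·(-8−(-2)) + (-8)·(-2−(-51/8)) + (-3)·(-51/8−(-8))) = ½·(363/8 − 35 − 39/8) = 11/4, so the U-coordinate is (11/4)/4 = 11/16.
[UPW] = ½·((-1)·(-51/8−(-2)) + (-121/16)·(-2−2) + (-3)·(2−(-51/8))) = ½·(35/8 + 121/4 − 201/8) = 19/4, so the V-coordinate is 19/16.
[UVP] = ½·((-1)·(-8−(-51/8)) + (-8)·(-51/8−2) + (-121/16)·(2−(-8))) = ½·(13/8 + 67 − 605/8) = -7/2, so the W-coordinate is -7/8.
Check: 11/16 + 19/16 − 7/8 = 1.

(11/16, 19/16, -7/8)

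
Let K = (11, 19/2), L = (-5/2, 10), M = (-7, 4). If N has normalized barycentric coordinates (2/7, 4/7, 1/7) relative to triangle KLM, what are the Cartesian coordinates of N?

(5/7, 9)

N = (2/7)·K + (4/7)·L + (1/7)·M.
x-coordinate: (2/7)·11 + (4/7)·(-5/2) + (1/7)·(-7) = 5/7.
y-coordinate: (2/7)·(19/2) + (4/7)·10 + (1/7)·4 = 9.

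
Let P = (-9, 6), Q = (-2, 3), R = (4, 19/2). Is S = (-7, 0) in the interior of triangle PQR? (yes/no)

no

Barycentric coordinates of S: (29/127, 170/127, -72/127).
The three coordinates are positive, positive, negative; a point is interior exactly when all three are positive.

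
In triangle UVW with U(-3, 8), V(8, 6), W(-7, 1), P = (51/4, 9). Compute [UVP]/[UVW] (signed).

-1/2

[UVW] = ½·((-3)·(6−1) + 8·(1−8) + (-7)·(8−6)) = ½·(-15 − 56 − 14) = -85/2.
[UVP] = ½·((-3)·(6−9) + 8·(9−8) + (51/4)·(8−6)) = ½·(9 + 8 + 51/2) = 85/4, so the ratio is (85/4)/(-85/2) = -1/2.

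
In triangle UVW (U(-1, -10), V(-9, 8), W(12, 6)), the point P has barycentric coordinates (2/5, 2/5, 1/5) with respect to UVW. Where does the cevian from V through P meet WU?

(10/3, -14/3)

Line VP meets WU where the V-coordinate vanishes; zeroing P's V-weight and renormalizing leaves W, U-weights 1/5 : 2/5 → (1/3, 2/3).
So Q = (1/3)·W + (2/3)·U = (10/3, -14/3).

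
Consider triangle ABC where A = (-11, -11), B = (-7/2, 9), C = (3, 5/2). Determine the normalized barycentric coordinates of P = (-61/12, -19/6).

Signed area of the reference triangle: [ABC] = ½·((-11)·(9−(5/2)) + (-7/2)·(5/2−(-11)) + 3·(-11−9)) = ½·(-143/2 − 189/4 − 60) = -715/8.
[PBC] = ½·((-61/12)·(9−(5/2)) + (-7/2)·(5/2−(-19/6)) + 3·(-19/6−9)) = ½·(-793/24 − 119/6 − 73/2) = -715/16, so the A-coordinate is (-715/16)/(-715/8) = 1/2.
[APC] = ½·((-11)·(-19/6−(5/2)) + (-61/12)·(5/2−(-11)) + 3·(-11−(-19/6))) = ½·(187/3 − 549/8 − 47/2) = -715/48, so the B-coordinate is 1/6.
[ABP] = ½·((-11)·(9−(-19/6)) + (-7/2)·(-19/6−(-11)) + (-61/12)·(-11−9)) = ½·(-803/6 − 329/12 + 305/3) = -715/24, so the C-coordinate is 1/3.
Check: 1/2 + 1/6 + 1/3 = 1.

(1/2, 1/6, 1/3)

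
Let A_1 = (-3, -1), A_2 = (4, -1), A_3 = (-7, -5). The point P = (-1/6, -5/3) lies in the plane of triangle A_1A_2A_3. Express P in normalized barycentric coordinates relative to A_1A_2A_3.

(1/3, 1/2, 1/6)

Signed area of the reference triangle: [A_1A_2A_3] = ½·((-3)·(-1−(-5)) + 4·(-5−(-1)) + (-7)·(-1−(-1))) = ½·(-12 − 16 + 0) = -14.
[PA_2A_3] = ½·((-1/6)·(-1−(-5)) + 4·(-5−(-5/3)) + (-7)·(-5/3−(-1))) = ½·(-2/3 − 40/3 + 14/3) = -14/3, so the A_1-coordinate is (-14/3)/(-14) = 1/3.
[A_1PA_3] = ½·((-3)·(-5/3−(-5)) + (-1/6)·(-5−(-1)) + (-7)·(-1−(-5/3))) = ½·(-10 + 2/3 − 14/3) = -7, so the A_2-coordinate is 1/2.
[A_1A_2P] = ½·((-3)·(-1−(-5/3)) + 4·(-5/3−(-1)) + (-1/6)·(-1−(-1))) = ½·(-2 − 8/3 + 0) = -7/3, so the A_3-coordinate is 1/6.
Check: 1/3 + 1/2 + 1/6 = 1.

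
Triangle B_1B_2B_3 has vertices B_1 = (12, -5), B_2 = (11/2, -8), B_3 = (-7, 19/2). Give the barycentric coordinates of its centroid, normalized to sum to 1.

(1/3, 1/3, 1/3)

The centroid is the average of the vertices, so each weight is 1/3.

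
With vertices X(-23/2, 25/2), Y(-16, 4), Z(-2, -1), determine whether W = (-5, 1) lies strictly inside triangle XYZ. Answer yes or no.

Barycentric coordinates of W: (26/283, 43/283, 214/283).
The three coordinates are positive, positive, positive; a point is interior exactly when all three are positive.

yes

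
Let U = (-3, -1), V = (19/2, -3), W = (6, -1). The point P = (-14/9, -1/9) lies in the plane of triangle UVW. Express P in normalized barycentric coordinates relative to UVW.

Signed area of the reference triangle: [UVW] = ½·((-3)·(-3−(-1)) + (19/2)·(-1−(-1)) + 6·(-1−(-3))) = ½·(6 + 0 + 12) = 9.
[PVW] = ½·((-14/9)·(-3−(-1)) + (19/2)·(-1−(-1/9)) + 6·(-1/9−(-3))) = ½·(28/9 − 76/9 + 52/3) = 6, so the U-coordinate is 6/9 = 2/3.
[UPW] = ½·((-3)·(-1/9−(-1)) + (-14/9)·(-1−(-1)) + 6·(-1−(-1/9))) = ½·(-8/3 + 0 − 16/3) = -4, so the V-coordinate is -4/9.
[UVP] = ½·((-3)·(-3−(-1/9)) + (19/2)·(-1/9−(-1)) + (-14/9)·(-1−(-3))) = ½·(26/3 + 76/9 − 28/9) = 7, so the W-coordinate is 7/9.

(2/3, -4/9, 7/9)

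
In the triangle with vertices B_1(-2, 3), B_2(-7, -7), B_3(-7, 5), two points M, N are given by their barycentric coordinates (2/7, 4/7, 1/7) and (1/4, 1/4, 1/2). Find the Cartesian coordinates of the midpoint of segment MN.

Barycentric coordinates of the midpoint are the average: (15/56, 23/56, 9/28).
Converting: (15/56)·B_1 + (23/56)·B_2 + (9/28)·B_3 = (-317/56, -13/28).

(-317/56, -13/28)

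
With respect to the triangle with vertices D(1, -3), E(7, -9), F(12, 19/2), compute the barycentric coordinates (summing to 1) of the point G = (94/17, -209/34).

Signed area of the reference triangle: [DEF] = ½·(1·(-9−(19/2)) + 7·(19/2−(-3)) + 12·(-3−(-9))) = ½·(-37/2 + 175/2 + 72) = 141/2.
[GEF] = ½·((94/17)·(-9−(19/2)) + 7·(19/2−(-209/34)) + 12·(-209/34−(-9))) = ½·(-1739/17 + 1862/17 + 582/17) = 705/34, so the D-coordinate is (705/34)/(141/2) = 5/17.
[DGF] = ½·(1·(-209/34−(19/2)) + (94/17)·(19/2−(-3)) + 12·(-3−(-209/34))) = ½·(-266/17 + 1175/17 + 642/17) = 1551/34, so the E-coordinate is 11/17.
[DEG] = ½·(1·(-9−(-209/34)) + 7·(-209/34−(-3)) + (94/17)·(-3−(-9))) = ½·(-97/34 − 749/34 + 564/17) = 141/34, so the F-coordinate is 1/17.

(5/17, 11/17, 1/17)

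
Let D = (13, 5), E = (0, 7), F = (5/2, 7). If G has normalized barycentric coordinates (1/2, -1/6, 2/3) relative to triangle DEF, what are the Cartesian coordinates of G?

(49/6, 6)

G = (1/2)·D + (-1/6)·E + (2/3)·F.
x-coordinate: (1/2)·13 + (-1/6)·0 + (2/3)·(5/2) = 49/6.
y-coordinate: (1/2)·5 + (-1/6)·7 + (2/3)·7 = 6.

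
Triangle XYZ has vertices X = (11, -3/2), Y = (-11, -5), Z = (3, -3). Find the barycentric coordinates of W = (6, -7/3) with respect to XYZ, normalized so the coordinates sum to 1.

(2/3, 1/6, 1/6)

Signed area of the reference triangle: [XYZ] = ½·(11·(-5−(-3)) + (-11)·(-3−(-3/2)) + 3·(-3/2−(-5))) = ½·(-22 + 33/2 + 21/2) = 5/2.
[WYZ] = ½·(6·(-5−(-3)) + (-11)·(-3−(-7/3)) + 3·(-7/3−(-5))) = ½·(-12 + 22/3 + 8) = 5/3, so the X-coordinate is (5/3)/(5/2) = 2/3.
[XWZ] = ½·(11·(-7/3−(-3)) + 6·(-3−(-3/2)) + 3·(-3/2−(-7/3))) = ½·(22/3 − 9 + 5/2) = 5/12, so the Y-coordinate is 1/6.
[XYW] = ½·(11·(-5−(-7/3)) + (-11)·(-7/3−(-3/2)) + 6·(-3/2−(-5))) = ½·(-88/3 + 55/6 + 21) = 5/12, so the Z-coordinate is 1/6.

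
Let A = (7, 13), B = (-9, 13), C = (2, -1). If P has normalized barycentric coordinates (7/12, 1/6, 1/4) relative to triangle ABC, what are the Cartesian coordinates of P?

(37/12, 19/2)

P = (7/12)·A + (1/6)·B + (1/4)·C.
x-coordinate: (7/12)·7 + (1/6)·(-9) + (1/4)·2 = 37/12.
y-coordinate: (7/12)·13 + (1/6)·13 + (1/4)·(-1) = 19/2.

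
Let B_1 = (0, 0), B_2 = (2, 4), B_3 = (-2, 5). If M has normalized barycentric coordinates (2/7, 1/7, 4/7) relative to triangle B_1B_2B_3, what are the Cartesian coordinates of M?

(-6/7, 24/7)

M = (2/7)·B_1 + (1/7)·B_2 + (4/7)·B_3.
x-coordinate: (2/7)·0 + (1/7)·2 + (4/7)·(-2) = -6/7.
y-coordinate: (2/7)·0 + (1/7)·4 + (4/7)·5 = 24/7.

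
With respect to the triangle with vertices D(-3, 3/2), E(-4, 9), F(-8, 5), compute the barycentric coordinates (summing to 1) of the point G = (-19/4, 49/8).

(1/4, 1/2, 1/4)

Signed area of the reference triangle: [DEF] = ½·((-3)·(9−5) + (-4)·(5−(3/2)) + (-8)·(3/2−9)) = ½·(-12 − 14 + 60) = 17.
[GEF] = ½·((-19/4)·(9−5) + (-4)·(5−(49/8)) + (-8)·(49/8−9)) = ½·(-19 + 9/2 + 23) = 17/4, so the D-coordinate is (17/4)/17 = 1/4.
[DGF] = ½·((-3)·(49/8−5) + (-19/4)·(5−(3/2)) + (-8)·(3/2−(49/8))) = ½·(-27/8 − 133/8 + 37) = 17/2, so the E-coordinate is 1/2.
[DEG] = ½·((-3)·(9−(49/8)) + (-4)·(49/8−(3/2)) + (-19/4)·(3/2−9)) = ½·(-69/8 − 37/2 + 285/8) = 17/4, so the F-coordinate is 1/4.
Check: 1/4 + 1/2 + 1/4 = 1.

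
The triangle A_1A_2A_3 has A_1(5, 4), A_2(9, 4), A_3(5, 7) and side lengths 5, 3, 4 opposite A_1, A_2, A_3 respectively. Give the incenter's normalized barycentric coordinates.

The incenter has barycentric coordinates proportional to the opposite side lengths: (5 : 3 : 4).
Normalizing by 5+3+4 = 12 gives (5/12, 1/4, 1/3).

(5/12, 1/4, 1/3)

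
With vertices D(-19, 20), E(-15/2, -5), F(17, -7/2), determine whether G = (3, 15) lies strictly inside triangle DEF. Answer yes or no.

Barycentric coordinates of G: (1897/2519, -1348/2519, 1970/2519).
The three coordinates are positive, negative, positive; a point is interior exactly when all three are positive.

no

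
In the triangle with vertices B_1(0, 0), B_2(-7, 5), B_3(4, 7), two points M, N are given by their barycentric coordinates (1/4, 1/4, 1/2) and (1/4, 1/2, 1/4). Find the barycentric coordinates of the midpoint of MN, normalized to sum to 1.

(1/4, 3/8, 3/8)

Since both coordinate triples sum to 1, the midpoint's barycentrics are the componentwise average.
(1/4+1/4)/2 = 1/4; similarly 3/8 and 3/8.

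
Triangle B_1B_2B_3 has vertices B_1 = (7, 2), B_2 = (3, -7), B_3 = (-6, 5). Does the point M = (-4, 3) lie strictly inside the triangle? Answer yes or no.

yes

Barycentric coordinates of M: (2/43, 20/129, 103/129).
The three coordinates are positive, positive, positive; a point is interior exactly when all three are positive.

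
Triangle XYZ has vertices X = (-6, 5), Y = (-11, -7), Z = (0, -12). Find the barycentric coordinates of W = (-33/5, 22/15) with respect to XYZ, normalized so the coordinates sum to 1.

(11/15, 1/5, 1/15)

Signed area of the reference triangle: [XYZ] = ½·((-6)·(-7−(-12)) + (-11)·(-12−5) + 0·(5−(-7))) = ½·(-30 + 187 + 0) = 157/2.
[WYZ] = ½·((-33/5)·(-7−(-12)) + (-11)·(-12−(22/15)) + 0·(22/15−(-7))) = ½·(-33 + 2222/15 + 0) = 1727/30, so the X-coordinate is (1727/30)/(157/2) = 11/15.
[XWZ] = ½·((-6)·(22/15−(-12)) + (-33/5)·(-12−5) + 0·(5−(22/15))) = ½·(-404/5 + 561/5 + 0) = 157/10, so the Y-coordinate is 1/5.
[XYW] = ½·((-6)·(-7−(22/15)) + (-11)·(22/15−5) + (-33/5)·(5−(-7))) = ½·(254/5 + 583/15 − 396/5) = 157/30, so the Z-coordinate is 1/15.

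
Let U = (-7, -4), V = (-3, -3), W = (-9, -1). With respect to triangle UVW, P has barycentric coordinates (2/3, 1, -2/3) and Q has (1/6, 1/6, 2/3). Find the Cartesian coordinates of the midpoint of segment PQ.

(-14/3, -41/12)

Barycentric coordinates of the midpoint are the average: (5/12, 7/12, 0).
Converting: (5/12)·U + (7/12)·V + 0·W = (-14/3, -41/12).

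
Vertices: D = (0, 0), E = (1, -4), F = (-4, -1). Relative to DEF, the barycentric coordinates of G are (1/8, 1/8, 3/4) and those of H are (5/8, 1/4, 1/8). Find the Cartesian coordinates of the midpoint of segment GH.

Barycentric coordinates of the midpoint are the average: (3/8, 3/16, 7/16).
Converting: (3/8)·D + (3/16)·E + (7/16)·F = (-25/16, -19/16).

(-25/16, -19/16)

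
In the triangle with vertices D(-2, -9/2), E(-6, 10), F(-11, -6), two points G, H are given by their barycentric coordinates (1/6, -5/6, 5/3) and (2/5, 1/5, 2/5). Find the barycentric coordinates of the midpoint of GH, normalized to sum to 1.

Since both coordinate triples sum to 1, the midpoint's barycentrics are the componentwise average.
(1/6+2/5)/2 = 17/60; similarly -19/60 and 31/30.

(17/60, -19/60, 31/30)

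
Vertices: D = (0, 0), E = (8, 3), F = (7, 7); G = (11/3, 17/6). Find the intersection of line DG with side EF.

(22/3, 17/3)

Barycentric coordinates of G with respect to DEF: (1/2, 1/6, 1/3).
On side EF the D-coordinate is zero; dropping G's D-weight 1/2 and renormalizing the remaining 1/6 : 1/3 gives weights 1/3, 2/3 on E, F.
H = (1/3)·(8, 3) + (2/3)·(7, 7) = (22/3, 17/3).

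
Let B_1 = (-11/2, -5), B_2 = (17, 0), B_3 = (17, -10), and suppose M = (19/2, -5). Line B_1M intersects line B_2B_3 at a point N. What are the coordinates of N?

Barycentric coordinates of M with respect to B_1B_2B_3: (1/3, 1/3, 1/3).
On side B_2B_3 the B_1-coordinate is zero; dropping M's B_1-weight 1/3 and renormalizing the remaining 1/3 : 1/3 gives weights 1/2, 1/2 on B_2, B_3.
N = (1/2)·(17, 0) + (1/2)·(17, -10) = (17, -5).

(17, -5)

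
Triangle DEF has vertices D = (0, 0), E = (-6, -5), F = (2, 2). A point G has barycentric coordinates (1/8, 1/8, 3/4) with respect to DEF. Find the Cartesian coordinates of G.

(3/4, 7/8)

G = (1/8)·D + (1/8)·E + (3/4)·F.
x-coordinate: (1/8)·0 + (1/8)·(-6) + (3/4)·2 = 3/4.
y-coordinate: (1/8)·0 + (1/8)·(-5) + (3/4)·2 = 7/8.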